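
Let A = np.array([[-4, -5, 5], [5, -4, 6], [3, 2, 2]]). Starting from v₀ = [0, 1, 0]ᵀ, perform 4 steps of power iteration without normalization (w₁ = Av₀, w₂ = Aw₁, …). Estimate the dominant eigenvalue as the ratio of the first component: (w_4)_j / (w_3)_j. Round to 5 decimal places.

w1 = Av₀ = ((-4)·0 + (-5)·1 + 5·0; 5·0 + (-4)·1 + 6·0; 3·0 + 2·1 + 2·0) = (-5, -4, 2)
w2 = Aw1 = ((-4)·(-5) + (-5)·(-4) + 5·2; 5·(-5) + (-4)·(-4) + 6·2; 3·(-5) + 2·(-4) + 2·2) = (50, 3, -19)
w3 = Aw2 = (-310, 124, 118)
w4 = Aw3 = (1210, -1338, -446)
Ratio at component: 1210 / -310 = -3.90323

-3.90323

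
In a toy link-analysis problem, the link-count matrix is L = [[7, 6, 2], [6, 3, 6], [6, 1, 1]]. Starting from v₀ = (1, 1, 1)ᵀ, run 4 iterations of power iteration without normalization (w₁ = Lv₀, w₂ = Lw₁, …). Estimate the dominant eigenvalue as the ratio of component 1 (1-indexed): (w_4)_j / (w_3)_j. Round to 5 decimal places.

w1 = Lv₀ = (15, 15, 8)
w2 = Lw1 = (211, 183, 113)
w3 = Lw2 = (2801, 2493, 1562)
w4 = Lw3 = (37689, 33657, 20861)
Ratio at component: 37689 / 2801 = 13.45555

λ ≈ 13.45555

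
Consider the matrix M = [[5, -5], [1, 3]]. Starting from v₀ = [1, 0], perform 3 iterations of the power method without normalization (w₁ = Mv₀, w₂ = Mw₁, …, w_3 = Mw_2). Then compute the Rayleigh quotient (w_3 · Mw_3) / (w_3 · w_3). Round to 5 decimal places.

w1 = Mv₀ = (5·1 + (-5)·0; 1·1 + 3·0) = (5, 1)
w2 = Mw1 = (5·5 + (-5)·1; 1·5 + 3·1) = (20, 8)
w3 = Mw2 = (60, 44)
Mw3 = (80, 192)
w3·Mw3 = 60·80 + 44·192 = 13248; w3·w3 = 60·60 + 44·44 = 5536
λ ≈ 13248/5536 = 2.39306

2.39306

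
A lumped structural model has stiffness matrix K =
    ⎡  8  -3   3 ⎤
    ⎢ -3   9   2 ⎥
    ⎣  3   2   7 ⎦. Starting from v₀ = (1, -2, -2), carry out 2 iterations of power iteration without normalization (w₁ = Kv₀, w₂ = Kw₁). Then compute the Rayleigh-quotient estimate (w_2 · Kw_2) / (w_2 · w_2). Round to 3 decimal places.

10.796

w1 = Kv₀ = (8·1 + (-3)·(-2) + 3·(-2); (-3)·1 + 9·(-2) + 2·(-2); 3·1 + 2·(-2) + 7·(-2)) = (8, -25, -15)
w2 = Kw1 = (8·8 + (-3)·(-25) + 3·(-15); (-3)·8 + 9·(-25) + 2·(-15); 3·8 + 2·(-25) + 7·(-15)) = (94, -279, -131)
Kw2 = (1196, -3055, -1193)
w2·Kw2 = 94·1196 + (-279)·(-3055) + (-131)·(-1193) = 1121052; w2·w2 = 94·94 + (-279)·(-279) + (-131)·(-131) = 103838
λ ≈ 1121052/103838 = 10.796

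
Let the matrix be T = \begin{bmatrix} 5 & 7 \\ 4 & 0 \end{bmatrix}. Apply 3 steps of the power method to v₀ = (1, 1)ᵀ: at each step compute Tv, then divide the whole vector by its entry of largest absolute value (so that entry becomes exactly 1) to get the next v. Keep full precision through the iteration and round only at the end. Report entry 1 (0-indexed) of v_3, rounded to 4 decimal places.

Tv0 = (12.00000, 4.00000); divide by 12.00000 → v1 = (1.00000, 0.33333)
Tv1 = (7.33333, 4.00000); divide by 7.33333 → v2 = (1.00000, 0.54545)
Tv2 = (8.81818, 4.00000); divide by 8.81818 → v3 = (1.00000, 0.45361)
Requested entry of v3: 352/776 = 0.4536

0.4536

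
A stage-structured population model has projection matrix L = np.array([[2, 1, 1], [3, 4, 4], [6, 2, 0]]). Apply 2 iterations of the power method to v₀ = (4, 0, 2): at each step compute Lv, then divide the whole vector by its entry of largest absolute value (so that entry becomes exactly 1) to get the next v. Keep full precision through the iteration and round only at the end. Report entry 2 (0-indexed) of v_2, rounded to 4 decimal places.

Lv0 = (10.00000, 20.00000, 24.00000); divide by 24.00000 → v1 = (0.41667, 0.83333, 1.00000)
Lv1 = (2.66667, 8.58333, 4.16667); divide by 8.58333 → v2 = (0.31068, 1.00000, 0.48544)
Requested entry of v2: 100/206 = 0.4854

0.4854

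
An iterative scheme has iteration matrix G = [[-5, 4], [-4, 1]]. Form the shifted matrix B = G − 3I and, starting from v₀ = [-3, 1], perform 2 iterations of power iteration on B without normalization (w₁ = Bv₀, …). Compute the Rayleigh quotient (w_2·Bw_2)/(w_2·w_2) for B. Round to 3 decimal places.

μ ≈ -5.961

B = G − 3I has rows (-8, 4); (-4, -2)
w1 = Bv₀ = ((-8)·(-3) + 4·1; (-4)·(-3) + (-2)·1) = (28, 10)
w2 = Bw1 = ((-8)·28 + 4·10; (-4)·28 + (-2)·10) = (-184, -132)
Bw2 = (944, 1000)
w2·Bw2 = -305696; w2·w2 = 51280; μ ≈ -305696/51280 = -5.961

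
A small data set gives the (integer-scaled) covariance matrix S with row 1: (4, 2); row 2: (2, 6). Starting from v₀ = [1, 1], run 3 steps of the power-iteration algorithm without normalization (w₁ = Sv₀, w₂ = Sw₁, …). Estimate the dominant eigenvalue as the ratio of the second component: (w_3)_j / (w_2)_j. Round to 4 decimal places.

w1 = Sv₀ = (4·1 + 2·1; 2·1 + 6·1) = (6, 8)
w2 = Sw1 = (4·6 + 2·8; 2·6 + 6·8) = (40, 60)
w3 = Sw2 = (280, 440)
Ratio at component: 440 / 60 = 7.3333

λ ≈ 7.3333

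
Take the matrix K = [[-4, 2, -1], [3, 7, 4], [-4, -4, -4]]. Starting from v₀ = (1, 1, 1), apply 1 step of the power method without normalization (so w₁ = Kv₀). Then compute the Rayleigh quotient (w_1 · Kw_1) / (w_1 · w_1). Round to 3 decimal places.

w1 = Kv₀ = ((-4)·1 + 2·1 + (-1)·1; 3·1 + 7·1 + 4·1; (-4)·1 + (-4)·1 + (-4)·1) = (-3, 14, -12)
Kw1 = (52, 41, 4)
w1·Kw1 = (-3)·52 + 14·41 + (-12)·4 = 370; w1·w1 = (-3)·(-3) + 14·14 + (-12)·(-12) = 349
λ ≈ 370/349 = 1.060

λ ≈ 1.060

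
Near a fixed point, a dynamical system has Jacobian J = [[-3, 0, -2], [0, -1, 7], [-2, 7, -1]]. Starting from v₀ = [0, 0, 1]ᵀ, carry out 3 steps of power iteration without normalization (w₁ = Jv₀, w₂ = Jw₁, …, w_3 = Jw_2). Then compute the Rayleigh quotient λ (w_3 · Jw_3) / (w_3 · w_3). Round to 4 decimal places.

-6.2457

w1 = Jv₀ = ((-3)·0 + 0·0 + (-2)·1; 0·0 + (-1)·0 + 7·1; (-2)·0 + 7·0 + (-1)·1) = (-2, 7, -1)
w2 = Jw1 = ((-3)·(-2) + 0·7 + (-2)·(-1); 0·(-2) + (-1)·7 + 7·(-1); (-2)·(-2) + 7·7 + (-1)·(-1)) = (8, -14, 54)
w3 = Jw2 = (-132, 392, -168)
Jw3 = (732, -1568, 3176)
w3·Jw3 = (-132)·732 + 392·(-1568) + (-168)·3176 = -1244848; w3·w3 = (-132)·(-132) + 392·392 + (-168)·(-168) = 199312
λ ≈ -1244848/199312 = -6.2457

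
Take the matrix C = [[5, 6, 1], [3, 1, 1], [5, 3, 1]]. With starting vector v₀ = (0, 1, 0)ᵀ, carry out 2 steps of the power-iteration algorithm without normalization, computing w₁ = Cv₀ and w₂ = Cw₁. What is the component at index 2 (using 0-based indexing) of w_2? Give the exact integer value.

w1 = Cv₀ = (5·0 + 6·1 + 1·0; 3·0 + 1·1 + 1·0; 5·0 + 3·1 + 1·0) = (6, 1, 3)
w2 = Cw1 = (5·6 + 6·1 + 1·3; 3·6 + 1·1 + 1·3; 5·6 + 3·1 + 1·3) = (39, 22, 36)
The requested component of w2 is 36.

36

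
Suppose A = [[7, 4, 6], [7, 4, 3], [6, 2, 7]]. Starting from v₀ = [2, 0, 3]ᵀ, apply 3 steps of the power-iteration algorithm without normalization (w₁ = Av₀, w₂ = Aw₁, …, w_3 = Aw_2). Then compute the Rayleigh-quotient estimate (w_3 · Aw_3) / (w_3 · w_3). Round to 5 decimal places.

w1 = Av₀ = (7·2 + 4·0 + 6·3; 7·2 + 4·0 + 3·3; 6·2 + 2·0 + 7·3) = (32, 23, 33)
w2 = Aw1 = (7·32 + 4·23 + 6·33; 7·32 + 4·23 + 3·33; 6·32 + 2·23 + 7·33) = (514, 415, 469)
w3 = Aw2 = (8072, 6665, 7197)
Aw3 = (126346, 104755, 112141)
w3·Aw3 = 8072·126346 + 6665·104755 + 7197·112141 = 2525135764; w3·w3 = 8072·8072 + 6665·6665 + 7197·7197 = 161376218
λ ≈ 2525135764/161376218 = 15.64751

15.64751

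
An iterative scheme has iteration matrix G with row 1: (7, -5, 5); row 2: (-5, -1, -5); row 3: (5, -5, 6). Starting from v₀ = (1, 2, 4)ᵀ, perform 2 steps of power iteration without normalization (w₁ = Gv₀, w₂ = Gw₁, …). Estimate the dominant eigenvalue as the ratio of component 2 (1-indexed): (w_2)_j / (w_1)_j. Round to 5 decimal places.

λ ≈ 5.66667

w1 = Gv₀ = (7·1 + (-5)·2 + 5·4; (-5)·1 + (-1)·2 + (-5)·4; 5·1 + (-5)·2 + 6·4) = (17, -27, 19)
w2 = Gw1 = (7·17 + (-5)·(-27) + 5·19; (-5)·17 + (-1)·(-27) + (-5)·19; 5·17 + (-5)·(-27) + 6·19) = (349, -153, 334)
Ratio at component: -153 / -27 = 5.66667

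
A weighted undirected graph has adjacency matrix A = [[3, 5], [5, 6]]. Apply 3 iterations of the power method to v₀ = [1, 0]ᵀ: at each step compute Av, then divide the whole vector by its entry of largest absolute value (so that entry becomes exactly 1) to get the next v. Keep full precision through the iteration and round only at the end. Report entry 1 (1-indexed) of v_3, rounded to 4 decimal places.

Av0 = (3.00000, 5.00000); divide by 5.00000 → v1 = (0.60000, 1.00000)
Av1 = (6.80000, 9.00000); divide by 9.00000 → v2 = (0.75556, 1.00000)
Av2 = (7.26667, 9.77778); divide by 9.77778 → v3 = (0.74318, 1.00000)
Requested entry of v3: 327/440 = 0.7432

0.7432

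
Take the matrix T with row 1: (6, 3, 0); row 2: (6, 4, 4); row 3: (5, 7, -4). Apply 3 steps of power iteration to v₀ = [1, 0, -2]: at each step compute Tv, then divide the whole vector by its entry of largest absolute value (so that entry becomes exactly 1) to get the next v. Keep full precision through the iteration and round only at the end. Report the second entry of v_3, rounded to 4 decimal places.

0.4169

Tv0 = (6.00000, -2.00000, 13.00000); divide by 13.00000 → v1 = (0.46154, -0.15385, 1.00000)
Tv1 = (2.30769, 6.15385, -2.76923); divide by 6.15385 → v2 = (0.37500, 1.00000, -0.45000)
Tv2 = (5.25000, 4.45000, 10.67500); divide by 10.67500 → v3 = (0.49180, 0.41686, 1.00000)
Requested entry of v3: 356/854 = 0.4169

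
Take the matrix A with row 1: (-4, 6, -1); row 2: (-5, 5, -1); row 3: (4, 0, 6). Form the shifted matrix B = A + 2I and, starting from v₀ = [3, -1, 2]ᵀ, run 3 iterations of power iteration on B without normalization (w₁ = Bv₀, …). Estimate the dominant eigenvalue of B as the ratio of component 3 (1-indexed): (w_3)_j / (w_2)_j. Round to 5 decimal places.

B = A + 2I has rows (-2, 6, -1); (-5, 7, -1); (4, 0, 8)
w1 = Bv₀ = ((-2)·3 + 6·(-1) + (-1)·2; (-5)·3 + 7·(-1) + (-1)·2; 4·3 + 0·(-1) + 8·2) = (-14, -24, 28)
w2 = Bw1 = ((-2)·(-14) + 6·(-24) + (-1)·28; (-5)·(-14) + 7·(-24) + (-1)·28; 4·(-14) + 0·(-24) + 8·28) = (-144, -126, 168)
w3 = Bw2 = (-636, -330, 768)
Ratio: 768/168 = 4.57143

μ ≈ 4.57143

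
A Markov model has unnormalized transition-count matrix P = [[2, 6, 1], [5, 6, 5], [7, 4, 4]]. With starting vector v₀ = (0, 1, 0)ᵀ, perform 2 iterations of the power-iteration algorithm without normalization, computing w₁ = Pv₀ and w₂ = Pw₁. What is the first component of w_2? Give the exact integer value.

52

w1 = Pv₀ = (2·0 + 6·1 + 1·0; 5·0 + 6·1 + 5·0; 7·0 + 4·1 + 4·0) = (6, 6, 4)
w2 = Pw1 = (2·6 + 6·6 + 1·4; 5·6 + 6·6 + 5·4; 7·6 + 4·6 + 4·4) = (52, 86, 82)
The requested component of w2 is 52.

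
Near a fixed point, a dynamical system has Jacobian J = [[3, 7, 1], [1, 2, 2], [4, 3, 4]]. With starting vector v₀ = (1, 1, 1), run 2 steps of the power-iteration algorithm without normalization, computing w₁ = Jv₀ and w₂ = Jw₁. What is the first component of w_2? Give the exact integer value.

79

w1 = Jv₀ = (11, 5, 11)
w2 = Jw1 = (79, 43, 103)
The requested component of w2 is 79.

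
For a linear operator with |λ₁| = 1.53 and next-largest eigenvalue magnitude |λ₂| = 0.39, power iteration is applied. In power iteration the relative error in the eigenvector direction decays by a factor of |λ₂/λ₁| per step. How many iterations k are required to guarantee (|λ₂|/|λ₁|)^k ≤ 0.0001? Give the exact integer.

|λ₂/λ₁| = 0.39/1.53 = 0.25490
Need k ≥ ln(0.0001) / ln(0.25490) = -9.2103 / -1.3669 ≈ 6.738
Smallest integer k satisfying the bound: 7

7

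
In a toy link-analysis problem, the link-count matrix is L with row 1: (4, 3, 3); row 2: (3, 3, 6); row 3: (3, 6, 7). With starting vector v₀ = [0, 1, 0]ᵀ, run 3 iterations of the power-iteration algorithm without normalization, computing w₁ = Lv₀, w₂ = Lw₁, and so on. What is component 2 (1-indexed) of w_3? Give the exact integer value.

693

w1 = Lv₀ = (3, 3, 6)
w2 = Lw1 = (39, 54, 69)
w3 = Lw2 = (525, 693, 924)
The requested component of w3 is 693.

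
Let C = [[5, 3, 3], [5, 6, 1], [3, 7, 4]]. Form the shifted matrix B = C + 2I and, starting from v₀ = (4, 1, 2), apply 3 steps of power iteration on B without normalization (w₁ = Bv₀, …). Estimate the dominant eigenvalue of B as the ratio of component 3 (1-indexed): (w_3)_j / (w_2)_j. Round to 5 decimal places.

14.91124

B = C + 2I has rows (7, 3, 3); (5, 8, 1); (3, 7, 6)
w1 = Bv₀ = (37, 30, 31)
w2 = Bw1 = (442, 456, 507)
w3 = Bw2 = (5983, 6365, 7560)
Ratio: 7560/507 = 14.91124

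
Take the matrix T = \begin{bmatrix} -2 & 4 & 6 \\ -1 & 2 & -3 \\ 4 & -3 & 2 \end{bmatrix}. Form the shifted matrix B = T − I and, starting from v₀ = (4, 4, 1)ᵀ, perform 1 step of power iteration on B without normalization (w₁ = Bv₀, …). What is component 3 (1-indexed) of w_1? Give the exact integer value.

B = T − I has rows (-3, 4, 6); (-1, 1, -3); (4, -3, 1)
w1 = Bv₀ = ((-3)·4 + 4·4 + 6·1; (-1)·4 + 1·4 + (-3)·1; 4·4 + (-3)·4 + 1·1) = (10, -3, 5)
Requested component of w1: 5

5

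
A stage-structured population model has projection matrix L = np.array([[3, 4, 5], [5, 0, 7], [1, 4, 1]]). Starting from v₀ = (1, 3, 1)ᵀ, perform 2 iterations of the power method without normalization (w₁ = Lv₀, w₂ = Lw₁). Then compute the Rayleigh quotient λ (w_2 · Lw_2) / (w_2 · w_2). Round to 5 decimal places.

w1 = Lv₀ = (20, 12, 14)
w2 = Lw1 = (178, 198, 82)
Lw2 = (1736, 1464, 1052)
w2·Lw2 = 178·1736 + 198·1464 + 82·1052 = 685144; w2·w2 = 178·178 + 198·198 + 82·82 = 77612
λ ≈ 685144/77612 = 8.82781

λ ≈ 8.82781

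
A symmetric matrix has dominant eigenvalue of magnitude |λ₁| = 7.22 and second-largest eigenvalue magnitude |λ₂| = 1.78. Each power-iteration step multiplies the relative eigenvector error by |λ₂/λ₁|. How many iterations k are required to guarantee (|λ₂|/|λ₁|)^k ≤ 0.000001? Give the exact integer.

10

|λ₂/λ₁| = 1.78/7.22 = 0.24654
Need k ≥ ln(0.000001) / ln(0.24654) = -13.8155 / -1.4002 ≈ 9.867
Smallest integer k satisfying the bound: 10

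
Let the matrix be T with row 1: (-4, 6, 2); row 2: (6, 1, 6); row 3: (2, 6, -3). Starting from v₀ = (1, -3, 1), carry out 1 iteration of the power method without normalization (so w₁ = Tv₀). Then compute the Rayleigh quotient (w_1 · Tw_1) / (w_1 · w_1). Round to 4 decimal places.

-6.2874

w1 = Tv₀ = (-20, 9, -19)
Tw1 = (96, -225, 71)
w1·Tw1 = (-20)·96 + 9·(-225) + (-19)·71 = -5294; w1·w1 = (-20)·(-20) + 9·9 + (-19)·(-19) = 842
λ ≈ -5294/842 = -6.2874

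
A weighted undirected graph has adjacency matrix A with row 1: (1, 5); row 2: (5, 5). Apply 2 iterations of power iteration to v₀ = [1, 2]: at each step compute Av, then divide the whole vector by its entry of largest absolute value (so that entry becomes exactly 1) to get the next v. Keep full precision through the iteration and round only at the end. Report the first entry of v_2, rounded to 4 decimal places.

0.6615

Av0 = (11.00000, 15.00000); divide by 15.00000 → v1 = (0.73333, 1.00000)
Av1 = (5.73333, 8.66667); divide by 8.66667 → v2 = (0.66154, 1.00000)
Requested entry of v2: 86/130 = 0.6615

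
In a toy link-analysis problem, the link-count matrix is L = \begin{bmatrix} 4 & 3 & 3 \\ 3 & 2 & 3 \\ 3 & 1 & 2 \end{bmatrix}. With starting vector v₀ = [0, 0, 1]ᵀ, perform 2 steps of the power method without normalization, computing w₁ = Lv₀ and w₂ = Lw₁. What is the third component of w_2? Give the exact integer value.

16

w1 = Lv₀ = (4·0 + 3·0 + 3·1; 3·0 + 2·0 + 3·1; 3·0 + 1·0 + 2·1) = (3, 3, 2)
w2 = Lw1 = (4·3 + 3·3 + 3·2; 3·3 + 2·3 + 3·2; 3·3 + 1·3 + 2·2) = (27, 21, 16)
The requested component of w2 is 16.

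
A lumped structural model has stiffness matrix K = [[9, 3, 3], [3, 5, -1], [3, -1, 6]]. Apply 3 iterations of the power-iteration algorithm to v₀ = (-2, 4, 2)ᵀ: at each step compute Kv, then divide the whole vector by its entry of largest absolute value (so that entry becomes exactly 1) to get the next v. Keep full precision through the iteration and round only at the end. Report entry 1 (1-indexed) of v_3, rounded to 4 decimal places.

Kv0 = (0.00000, 12.00000, 2.00000); divide by 12.00000 → v1 = (0.00000, 1.00000, 0.16667)
Kv1 = (3.50000, 4.83333, 0.00000); divide by 4.83333 → v2 = (0.72414, 1.00000, 0.00000)
Kv2 = (9.51724, 7.17241, 1.17241); divide by 9.51724 → v3 = (1.00000, 0.75362, 0.12319)
Requested entry of v3: 552/552 = 1.0000

1.0000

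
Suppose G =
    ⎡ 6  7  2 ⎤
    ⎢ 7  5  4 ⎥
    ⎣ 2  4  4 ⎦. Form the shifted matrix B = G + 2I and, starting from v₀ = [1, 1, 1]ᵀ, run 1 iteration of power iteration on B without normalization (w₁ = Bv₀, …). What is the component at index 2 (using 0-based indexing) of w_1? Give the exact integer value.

B = G + 2I has rows (8, 7, 2); (7, 7, 4); (2, 4, 6)
w1 = Bv₀ = (17, 18, 12)
Requested component of w1: 12

12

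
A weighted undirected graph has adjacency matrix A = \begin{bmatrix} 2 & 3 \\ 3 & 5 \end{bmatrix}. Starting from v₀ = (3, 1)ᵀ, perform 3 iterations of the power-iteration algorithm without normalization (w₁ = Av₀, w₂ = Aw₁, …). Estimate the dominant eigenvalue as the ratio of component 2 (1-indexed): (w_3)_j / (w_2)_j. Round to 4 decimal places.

6.8557

w1 = Av₀ = (2·3 + 3·1; 3·3 + 5·1) = (9, 14)
w2 = Aw1 = (2·9 + 3·14; 3·9 + 5·14) = (60, 97)
w3 = Aw2 = (411, 665)
Ratio at component: 665 / 97 = 6.8557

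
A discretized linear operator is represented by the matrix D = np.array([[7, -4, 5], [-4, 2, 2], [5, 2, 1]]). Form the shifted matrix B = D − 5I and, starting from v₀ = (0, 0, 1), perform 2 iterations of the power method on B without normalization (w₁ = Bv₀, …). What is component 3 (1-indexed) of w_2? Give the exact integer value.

45

B = D − 5I has rows (2, -4, 5); (-4, -3, 2); (5, 2, -4)
w1 = Bv₀ = (2·0 + (-4)·0 + 5·1; (-4)·0 + (-3)·0 + 2·1; 5·0 + 2·0 + (-4)·1) = (5, 2, -4)
w2 = Bw1 = (2·5 + (-4)·2 + 5·(-4); (-4)·5 + (-3)·2 + 2·(-4); 5·5 + 2·2 + (-4)·(-4)) = (-18, -34, 45)
Requested component of w2: 45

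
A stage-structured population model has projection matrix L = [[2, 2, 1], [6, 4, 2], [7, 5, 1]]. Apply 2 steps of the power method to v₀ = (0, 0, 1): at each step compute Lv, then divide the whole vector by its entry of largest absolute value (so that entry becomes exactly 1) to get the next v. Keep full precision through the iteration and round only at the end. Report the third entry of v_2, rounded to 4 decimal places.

1.0000

Lv0 = (1.00000, 2.00000, 1.00000); divide by 2.00000 → v1 = (0.50000, 1.00000, 0.50000)
Lv1 = (3.50000, 8.00000, 9.00000); divide by 9.00000 → v2 = (0.38889, 0.88889, 1.00000)
Requested entry of v2: 18/18 = 1.0000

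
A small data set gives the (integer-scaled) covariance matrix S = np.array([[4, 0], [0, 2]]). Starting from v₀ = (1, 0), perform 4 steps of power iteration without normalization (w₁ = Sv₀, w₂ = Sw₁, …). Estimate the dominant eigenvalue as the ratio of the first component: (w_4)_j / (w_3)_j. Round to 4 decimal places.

w1 = Sv₀ = (4·1 + 0·0; 0·1 + 2·0) = (4, 0)
w2 = Sw1 = (4·4 + 0·0; 0·4 + 2·0) = (16, 0)
w3 = Sw2 = (64, 0)
w4 = Sw3 = (256, 0)
Ratio at component: 256 / 64 = 4.0000

4.0000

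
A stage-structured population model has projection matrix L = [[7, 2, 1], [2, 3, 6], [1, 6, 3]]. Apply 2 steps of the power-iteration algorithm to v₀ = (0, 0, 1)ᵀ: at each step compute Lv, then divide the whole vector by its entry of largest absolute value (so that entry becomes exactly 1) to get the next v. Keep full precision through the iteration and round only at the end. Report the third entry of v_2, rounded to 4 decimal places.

1.0000

Lv0 = (1.00000, 6.00000, 3.00000); divide by 6.00000 → v1 = (0.16667, 1.00000, 0.50000)
Lv1 = (3.66667, 6.33333, 7.66667); divide by 7.66667 → v2 = (0.47826, 0.82609, 1.00000)
Requested entry of v2: 46/46 = 1.0000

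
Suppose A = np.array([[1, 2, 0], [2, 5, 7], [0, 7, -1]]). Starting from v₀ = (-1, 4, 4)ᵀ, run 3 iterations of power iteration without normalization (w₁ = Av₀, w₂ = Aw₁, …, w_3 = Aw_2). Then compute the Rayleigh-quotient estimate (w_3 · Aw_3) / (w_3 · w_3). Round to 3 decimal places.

λ ≈ 9.914

w1 = Av₀ = (1·(-1) + 2·4 + 0·4; 2·(-1) + 5·4 + 7·4; 0·(-1) + 7·4 + (-1)·4) = (7, 46, 24)
w2 = Aw1 = (1·7 + 2·46 + 0·24; 2·7 + 5·46 + 7·24; 0·7 + 7·46 + (-1)·24) = (99, 412, 298)
w3 = Aw2 = (923, 4344, 2586)
Aw3 = (9611, 41668, 27822)
w3·Aw3 = 923·9611 + 4344·41668 + 2586·27822 = 261824437; w3·w3 = 923·923 + 4344·4344 + 2586·2586 = 26409661
λ ≈ 261824437/26409661 = 9.914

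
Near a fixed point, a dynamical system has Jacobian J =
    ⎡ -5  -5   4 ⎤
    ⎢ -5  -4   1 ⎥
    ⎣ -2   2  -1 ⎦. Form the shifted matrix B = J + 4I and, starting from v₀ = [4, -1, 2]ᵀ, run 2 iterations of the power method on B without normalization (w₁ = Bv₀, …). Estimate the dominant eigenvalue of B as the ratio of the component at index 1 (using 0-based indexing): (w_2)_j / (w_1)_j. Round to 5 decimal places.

B = J + 4I has rows (-1, -5, 4); (-5, 0, 1); (-2, 2, 3)
w1 = Bv₀ = ((-1)·4 + (-5)·(-1) + 4·2; (-5)·4 + 0·(-1) + 1·2; (-2)·4 + 2·(-1) + 3·2) = (9, -18, -4)
w2 = Bw1 = ((-1)·9 + (-5)·(-18) + 4·(-4); (-5)·9 + 0·(-18) + 1·(-4); (-2)·9 + 2·(-18) + 3·(-4)) = (65, -49, -66)
Ratio: -49/-18 = 2.72222

μ ≈ 2.72222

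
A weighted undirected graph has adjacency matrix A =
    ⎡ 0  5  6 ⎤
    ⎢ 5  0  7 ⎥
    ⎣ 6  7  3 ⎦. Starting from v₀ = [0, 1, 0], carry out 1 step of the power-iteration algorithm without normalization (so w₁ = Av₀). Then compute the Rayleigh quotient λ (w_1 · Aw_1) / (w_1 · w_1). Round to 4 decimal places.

7.6622

w1 = Av₀ = (0·0 + 5·1 + 6·0; 5·0 + 0·1 + 7·0; 6·0 + 7·1 + 3·0) = (5, 0, 7)
Aw1 = (42, 74, 51)
w1·Aw1 = 5·42 + 0·74 + 7·51 = 567; w1·w1 = 5·5 + 0·0 + 7·7 = 74
λ ≈ 567/74 = 7.6622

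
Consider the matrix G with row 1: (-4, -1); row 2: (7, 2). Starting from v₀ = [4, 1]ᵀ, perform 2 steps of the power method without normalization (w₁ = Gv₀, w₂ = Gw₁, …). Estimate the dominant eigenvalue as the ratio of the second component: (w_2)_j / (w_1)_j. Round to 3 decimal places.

w1 = Gv₀ = (-17, 30)
w2 = Gw1 = (38, -59)
Ratio at component: -59 / 30 = -1.967

λ ≈ -1.967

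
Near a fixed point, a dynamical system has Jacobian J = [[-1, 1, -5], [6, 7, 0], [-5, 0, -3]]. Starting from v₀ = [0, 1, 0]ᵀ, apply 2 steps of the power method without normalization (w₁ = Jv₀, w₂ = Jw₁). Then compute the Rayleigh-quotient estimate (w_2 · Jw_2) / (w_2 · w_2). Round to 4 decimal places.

w1 = Jv₀ = (1, 7, 0)
w2 = Jw1 = (6, 55, -5)
Jw2 = (74, 421, -15)
w2·Jw2 = 6·74 + 55·421 + (-5)·(-15) = 23674; w2·w2 = 6·6 + 55·55 + (-5)·(-5) = 3086
λ ≈ 23674/3086 = 7.6714

λ ≈ 7.6714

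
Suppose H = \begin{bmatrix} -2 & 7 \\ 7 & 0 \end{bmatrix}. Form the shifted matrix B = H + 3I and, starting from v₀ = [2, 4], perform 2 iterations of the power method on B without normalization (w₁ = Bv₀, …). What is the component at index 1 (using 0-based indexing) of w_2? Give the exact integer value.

B = H + 3I has rows (1, 7); (7, 3)
w1 = Bv₀ = (1·2 + 7·4; 7·2 + 3·4) = (30, 26)
w2 = Bw1 = (1·30 + 7·26; 7·30 + 3·26) = (212, 288)
Requested component of w2: 288

288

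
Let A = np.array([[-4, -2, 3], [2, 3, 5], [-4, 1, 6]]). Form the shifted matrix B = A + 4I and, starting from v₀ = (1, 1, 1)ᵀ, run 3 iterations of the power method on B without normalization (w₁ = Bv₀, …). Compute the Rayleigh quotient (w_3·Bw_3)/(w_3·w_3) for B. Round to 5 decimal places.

10.88736

B = A + 4I has rows (0, -2, 3); (2, 7, 5); (-4, 1, 10)
w1 = Bv₀ = (1, 14, 7)
w2 = Bw1 = (-7, 135, 80)
w3 = Bw2 = (-30, 1331, 963)
Bw3 = (227, 14072, 11081)
w3·Bw3 = 29394025; w3·w3 = 2699830; μ ≈ 29394025/2699830 = 10.88736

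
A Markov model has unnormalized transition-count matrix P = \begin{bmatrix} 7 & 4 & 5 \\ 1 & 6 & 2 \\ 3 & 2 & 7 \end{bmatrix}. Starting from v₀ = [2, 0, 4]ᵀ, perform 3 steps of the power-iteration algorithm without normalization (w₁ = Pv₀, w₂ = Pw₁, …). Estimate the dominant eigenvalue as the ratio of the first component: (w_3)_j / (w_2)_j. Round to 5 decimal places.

w1 = Pv₀ = (7·2 + 4·0 + 5·4; 1·2 + 6·0 + 2·4; 3·2 + 2·0 + 7·4) = (34, 10, 34)
w2 = Pw1 = (7·34 + 4·10 + 5·34; 1·34 + 6·10 + 2·34; 3·34 + 2·10 + 7·34) = (448, 162, 360)
w3 = Pw2 = (5584, 2140, 4188)
Ratio at component: 5584 / 448 = 12.46429

λ ≈ 12.46429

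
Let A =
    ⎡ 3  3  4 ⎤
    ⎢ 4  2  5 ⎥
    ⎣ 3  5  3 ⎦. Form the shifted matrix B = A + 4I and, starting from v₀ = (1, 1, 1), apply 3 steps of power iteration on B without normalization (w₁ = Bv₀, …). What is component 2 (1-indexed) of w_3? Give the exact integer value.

3248

B = A + 4I has rows (7, 3, 4); (4, 6, 5); (3, 5, 7)
w1 = Bv₀ = (14, 15, 15)
w2 = Bw1 = (203, 221, 222)
w3 = Bw2 = (2972, 3248, 3268)
Requested component of w3: 3248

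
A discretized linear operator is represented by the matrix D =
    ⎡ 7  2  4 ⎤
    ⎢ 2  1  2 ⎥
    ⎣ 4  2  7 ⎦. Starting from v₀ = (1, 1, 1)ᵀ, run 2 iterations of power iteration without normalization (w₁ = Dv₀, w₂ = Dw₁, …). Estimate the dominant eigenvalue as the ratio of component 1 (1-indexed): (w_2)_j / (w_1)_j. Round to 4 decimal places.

11.7692

w1 = Dv₀ = (7·1 + 2·1 + 4·1; 2·1 + 1·1 + 2·1; 4·1 + 2·1 + 7·1) = (13, 5, 13)
w2 = Dw1 = (7·13 + 2·5 + 4·13; 2·13 + 1·5 + 2·13; 4·13 + 2·5 + 7·13) = (153, 57, 153)
Ratio at component: 153 / 13 = 11.7692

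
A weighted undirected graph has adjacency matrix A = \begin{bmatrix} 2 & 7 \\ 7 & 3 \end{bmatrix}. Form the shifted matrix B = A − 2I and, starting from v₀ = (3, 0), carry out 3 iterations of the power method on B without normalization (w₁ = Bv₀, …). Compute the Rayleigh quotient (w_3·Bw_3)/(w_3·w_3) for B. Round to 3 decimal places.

μ ≈ 2.903

B = A − 2I has rows (0, 7); (7, 1)
w1 = Bv₀ = (0, 21)
w2 = Bw1 = (147, 21)
w3 = Bw2 = (147, 1050)
Bw3 = (7350, 2079)
w3·Bw3 = 3263400; w3·w3 = 1124109; μ ≈ 3263400/1124109 = 2.903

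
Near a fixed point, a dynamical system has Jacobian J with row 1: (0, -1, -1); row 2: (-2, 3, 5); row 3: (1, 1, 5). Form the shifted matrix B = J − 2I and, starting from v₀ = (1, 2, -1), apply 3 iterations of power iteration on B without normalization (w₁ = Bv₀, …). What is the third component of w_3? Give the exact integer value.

-12

B = J − 2I has rows (-2, -1, -1); (-2, 1, 5); (1, 1, 3)
w1 = Bv₀ = ((-2)·1 + (-1)·2 + (-1)·(-1); (-2)·1 + 1·2 + 5·(-1); 1·1 + 1·2 + 3·(-1)) = (-3, -5, 0)
w2 = Bw1 = ((-2)·(-3) + (-1)·(-5) + (-1)·0; (-2)·(-3) + 1·(-5) + 5·0; 1·(-3) + 1·(-5) + 3·0) = (11, 1, -8)
w3 = Bw2 = (-15, -61, -12)
Requested component of w3: -12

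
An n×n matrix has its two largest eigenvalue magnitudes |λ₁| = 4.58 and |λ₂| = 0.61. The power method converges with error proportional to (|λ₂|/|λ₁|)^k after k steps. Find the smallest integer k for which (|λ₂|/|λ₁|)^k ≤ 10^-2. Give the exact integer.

3

|λ₂/λ₁| = 0.61/4.58 = 0.13319
Need k ≥ ln(10^-2) / ln(0.13319) = -4.6052 / -2.0160 ≈ 2.284
Smallest integer k satisfying the bound: 3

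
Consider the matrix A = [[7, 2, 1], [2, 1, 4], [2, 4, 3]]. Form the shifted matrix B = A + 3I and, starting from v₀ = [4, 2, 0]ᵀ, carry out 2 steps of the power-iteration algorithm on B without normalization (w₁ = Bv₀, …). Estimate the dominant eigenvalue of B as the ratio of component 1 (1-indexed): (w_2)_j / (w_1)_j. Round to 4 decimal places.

B = A + 3I has rows (10, 2, 1); (2, 4, 4); (2, 4, 6)
w1 = Bv₀ = (10·4 + 2·2 + 1·0; 2·4 + 4·2 + 4·0; 2·4 + 4·2 + 6·0) = (44, 16, 16)
w2 = Bw1 = (10·44 + 2·16 + 1·16; 2·44 + 4·16 + 4·16; 2·44 + 4·16 + 6·16) = (488, 216, 248)
Ratio: 488/44 = 11.0909

11.0909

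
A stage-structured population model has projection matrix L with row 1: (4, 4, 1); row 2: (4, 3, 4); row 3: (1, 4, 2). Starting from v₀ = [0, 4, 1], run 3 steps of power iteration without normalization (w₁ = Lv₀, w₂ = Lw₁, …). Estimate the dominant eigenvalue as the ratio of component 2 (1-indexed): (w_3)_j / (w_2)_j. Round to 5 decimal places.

8.68085

w1 = Lv₀ = (4·0 + 4·4 + 1·1; 4·0 + 3·4 + 4·1; 1·0 + 4·4 + 2·1) = (17, 16, 18)
w2 = Lw1 = (4·17 + 4·16 + 1·18; 4·17 + 3·16 + 4·18; 1·17 + 4·16 + 2·18) = (150, 188, 117)
w3 = Lw2 = (1469, 1632, 1136)
Ratio at component: 1632 / 188 = 8.68085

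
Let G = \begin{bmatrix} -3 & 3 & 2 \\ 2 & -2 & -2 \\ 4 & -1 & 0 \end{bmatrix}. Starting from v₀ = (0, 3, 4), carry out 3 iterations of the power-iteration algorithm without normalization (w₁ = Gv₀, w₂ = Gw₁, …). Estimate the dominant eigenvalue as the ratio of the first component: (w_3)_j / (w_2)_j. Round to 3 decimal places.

λ ≈ -6.717

w1 = Gv₀ = ((-3)·0 + 3·3 + 2·4; 2·0 + (-2)·3 + (-2)·4; 4·0 + (-1)·3 + 0·4) = (17, -14, -3)
w2 = Gw1 = ((-3)·17 + 3·(-14) + 2·(-3); 2·17 + (-2)·(-14) + (-2)·(-3); 4·17 + (-1)·(-14) + 0·(-3)) = (-99, 68, 82)
w3 = Gw2 = (665, -498, -464)
Ratio at component: 665 / -99 = -6.717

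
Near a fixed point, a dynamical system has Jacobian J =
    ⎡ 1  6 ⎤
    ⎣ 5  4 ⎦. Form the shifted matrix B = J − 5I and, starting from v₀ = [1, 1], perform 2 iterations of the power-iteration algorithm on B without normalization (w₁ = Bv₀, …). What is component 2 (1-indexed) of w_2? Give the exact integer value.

6

B = J − 5I has rows (-4, 6); (5, -1)
w1 = Bv₀ = ((-4)·1 + 6·1; 5·1 + (-1)·1) = (2, 4)
w2 = Bw1 = ((-4)·2 + 6·4; 5·2 + (-1)·4) = (16, 6)
Requested component of w2: 6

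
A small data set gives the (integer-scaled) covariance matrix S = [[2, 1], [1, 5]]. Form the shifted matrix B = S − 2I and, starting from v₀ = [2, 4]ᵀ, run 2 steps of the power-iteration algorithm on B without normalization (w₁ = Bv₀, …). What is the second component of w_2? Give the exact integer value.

46

B = S − 2I has rows (0, 1); (1, 3)
w1 = Bv₀ = (0·2 + 1·4; 1·2 + 3·4) = (4, 14)
w2 = Bw1 = (0·4 + 1·14; 1·4 + 3·14) = (14, 46)
Requested component of w2: 46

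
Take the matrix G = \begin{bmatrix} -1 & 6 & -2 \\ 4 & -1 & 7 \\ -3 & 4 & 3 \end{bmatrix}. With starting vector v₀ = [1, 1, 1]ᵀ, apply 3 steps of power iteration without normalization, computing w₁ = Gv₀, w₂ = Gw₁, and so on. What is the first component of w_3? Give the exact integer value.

w1 = Gv₀ = (3, 10, 4)
w2 = Gw1 = (49, 30, 43)
w3 = Gw2 = (45, 467, 102)
The requested component of w3 is 45.

45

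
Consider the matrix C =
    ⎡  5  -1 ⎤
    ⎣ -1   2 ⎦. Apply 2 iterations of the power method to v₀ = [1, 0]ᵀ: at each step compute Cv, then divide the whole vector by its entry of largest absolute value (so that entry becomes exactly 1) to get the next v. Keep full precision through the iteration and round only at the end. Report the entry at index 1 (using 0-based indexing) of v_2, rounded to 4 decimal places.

-0.2692

Cv0 = (5.00000, -1.00000); divide by 5.00000 → v1 = (1.00000, -0.20000)
Cv1 = (5.20000, -1.40000); divide by 5.20000 → v2 = (1.00000, -0.26923)
Requested entry of v2: -7/26 = -0.2692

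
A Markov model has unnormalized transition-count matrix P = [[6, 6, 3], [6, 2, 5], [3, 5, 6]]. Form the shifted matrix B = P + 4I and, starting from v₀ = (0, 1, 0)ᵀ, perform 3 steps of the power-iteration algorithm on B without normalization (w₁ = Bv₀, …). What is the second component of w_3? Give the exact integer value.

1738

B = P + 4I has rows (10, 6, 3); (6, 6, 5); (3, 5, 10)
w1 = Bv₀ = (10·0 + 6·1 + 3·0; 6·0 + 6·1 + 5·0; 3·0 + 5·1 + 10·0) = (6, 6, 5)
w2 = Bw1 = (10·6 + 6·6 + 3·5; 6·6 + 6·6 + 5·5; 3·6 + 5·6 + 10·5) = (111, 97, 98)
w3 = Bw2 = (1986, 1738, 1798)
Requested component of w3: 1738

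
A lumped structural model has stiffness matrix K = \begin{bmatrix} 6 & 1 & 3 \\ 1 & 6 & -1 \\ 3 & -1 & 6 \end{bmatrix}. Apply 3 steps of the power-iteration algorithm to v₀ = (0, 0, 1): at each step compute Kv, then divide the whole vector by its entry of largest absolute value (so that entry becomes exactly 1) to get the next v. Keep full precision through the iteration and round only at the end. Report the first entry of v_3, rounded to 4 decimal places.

0.8692

Kv0 = (3.00000, -1.00000, 6.00000); divide by 6.00000 → v1 = (0.50000, -0.16667, 1.00000)
Kv1 = (5.83333, -1.50000, 7.66667); divide by 7.66667 → v2 = (0.76087, -0.19565, 1.00000)
Kv2 = (7.36957, -1.41304, 8.47826); divide by 8.47826 → v3 = (0.86923, -0.16667, 1.00000)
Requested entry of v3: 339/390 = 0.8692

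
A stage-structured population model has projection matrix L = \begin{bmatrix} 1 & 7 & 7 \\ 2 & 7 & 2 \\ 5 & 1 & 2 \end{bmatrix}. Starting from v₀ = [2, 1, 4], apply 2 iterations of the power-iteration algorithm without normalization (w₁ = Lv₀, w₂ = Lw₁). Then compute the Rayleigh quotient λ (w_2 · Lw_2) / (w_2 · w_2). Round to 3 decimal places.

w1 = Lv₀ = (1·2 + 7·1 + 7·4; 2·2 + 7·1 + 2·4; 5·2 + 1·1 + 2·4) = (37, 19, 19)
w2 = Lw1 = (1·37 + 7·19 + 7·19; 2·37 + 7·19 + 2·19; 5·37 + 1·19 + 2·19) = (303, 245, 242)
Lw2 = (3712, 2805, 2244)
w2·Lw2 = 303·3712 + 245·2805 + 242·2244 = 2355009; w2·w2 = 303·303 + 245·245 + 242·242 = 210398
λ ≈ 2355009/210398 = 11.193

λ ≈ 11.193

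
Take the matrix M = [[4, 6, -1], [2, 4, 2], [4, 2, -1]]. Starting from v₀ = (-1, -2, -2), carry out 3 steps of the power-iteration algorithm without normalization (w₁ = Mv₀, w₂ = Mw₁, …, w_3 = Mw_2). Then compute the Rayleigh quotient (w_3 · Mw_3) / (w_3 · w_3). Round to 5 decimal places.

w1 = Mv₀ = (4·(-1) + 6·(-2) + (-1)·(-2); 2·(-1) + 4·(-2) + 2·(-2); 4·(-1) + 2·(-2) + (-1)·(-2)) = (-14, -14, -6)
w2 = Mw1 = (4·(-14) + 6·(-14) + (-1)·(-6); 2·(-14) + 4·(-14) + 2·(-6); 4·(-14) + 2·(-14) + (-1)·(-6)) = (-134, -96, -78)
w3 = Mw2 = (-1034, -808, -650)
Mw3 = (-8334, -6600, -5102)
w3·Mw3 = (-1034)·(-8334) + (-808)·(-6600) + (-650)·(-5102) = 17266456; w3·w3 = (-1034)·(-1034) + (-808)·(-808) + (-650)·(-650) = 2144520
λ ≈ 17266456/2144520 = 8.05143

8.05143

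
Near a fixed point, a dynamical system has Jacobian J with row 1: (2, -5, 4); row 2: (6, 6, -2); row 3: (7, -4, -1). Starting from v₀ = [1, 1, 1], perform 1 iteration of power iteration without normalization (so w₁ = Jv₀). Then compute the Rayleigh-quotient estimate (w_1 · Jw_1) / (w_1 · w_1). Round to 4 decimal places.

w1 = Jv₀ = (2·1 + (-5)·1 + 4·1; 6·1 + 6·1 + (-2)·1; 7·1 + (-4)·1 + (-1)·1) = (1, 10, 2)
Jw1 = (-40, 62, -35)
w1·Jw1 = 1·(-40) + 10·62 + 2·(-35) = 510; w1·w1 = 1·1 + 10·10 + 2·2 = 105
λ ≈ 510/105 = 4.8571

4.8571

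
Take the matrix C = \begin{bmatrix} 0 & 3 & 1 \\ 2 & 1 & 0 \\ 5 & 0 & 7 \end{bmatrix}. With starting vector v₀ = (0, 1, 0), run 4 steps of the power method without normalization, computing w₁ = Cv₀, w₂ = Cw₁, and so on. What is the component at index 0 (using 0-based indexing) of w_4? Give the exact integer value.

159

w1 = Cv₀ = (0·0 + 3·1 + 1·0; 2·0 + 1·1 + 0·0; 5·0 + 0·1 + 7·0) = (3, 1, 0)
w2 = Cw1 = (0·3 + 3·1 + 1·0; 2·3 + 1·1 + 0·0; 5·3 + 0·1 + 7·0) = (3, 7, 15)
w3 = Cw2 = (36, 13, 120)
w4 = Cw3 = (159, 85, 1020)
The requested component of w4 is 159.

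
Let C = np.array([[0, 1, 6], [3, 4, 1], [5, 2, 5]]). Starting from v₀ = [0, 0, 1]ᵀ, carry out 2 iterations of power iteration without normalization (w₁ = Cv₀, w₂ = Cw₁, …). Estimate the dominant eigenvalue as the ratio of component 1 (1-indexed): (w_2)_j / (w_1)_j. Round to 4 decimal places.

w1 = Cv₀ = (0·0 + 1·0 + 6·1; 3·0 + 4·0 + 1·1; 5·0 + 2·0 + 5·1) = (6, 1, 5)
w2 = Cw1 = (0·6 + 1·1 + 6·5; 3·6 + 4·1 + 1·5; 5·6 + 2·1 + 5·5) = (31, 27, 57)
Ratio at component: 31 / 6 = 5.1667

5.1667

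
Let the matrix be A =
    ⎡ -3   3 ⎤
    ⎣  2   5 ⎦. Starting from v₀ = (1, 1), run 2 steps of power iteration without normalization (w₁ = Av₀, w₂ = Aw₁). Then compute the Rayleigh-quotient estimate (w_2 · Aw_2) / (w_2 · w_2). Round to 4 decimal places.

λ ≈ 5.0882

w1 = Av₀ = (0, 7)
w2 = Aw1 = (21, 35)
Aw2 = (42, 217)
w2·Aw2 = 21·42 + 35·217 = 8477; w2·w2 = 21·21 + 35·35 = 1666
λ ≈ 8477/1666 = 5.0882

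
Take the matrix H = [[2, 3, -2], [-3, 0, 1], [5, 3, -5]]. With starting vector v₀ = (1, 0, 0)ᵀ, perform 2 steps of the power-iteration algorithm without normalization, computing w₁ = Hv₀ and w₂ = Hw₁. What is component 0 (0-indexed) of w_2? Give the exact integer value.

-15

w1 = Hv₀ = (2, -3, 5)
w2 = Hw1 = (-15, -1, -24)
The requested component of w2 is -15.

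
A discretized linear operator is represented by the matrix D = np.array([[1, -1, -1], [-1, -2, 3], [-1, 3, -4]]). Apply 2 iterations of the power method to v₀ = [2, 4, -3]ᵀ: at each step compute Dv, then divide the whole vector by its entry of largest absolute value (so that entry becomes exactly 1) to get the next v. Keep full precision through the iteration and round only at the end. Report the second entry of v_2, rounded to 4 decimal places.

Dv0 = (1.00000, -19.00000, 22.00000); divide by 22.00000 → v1 = (0.04545, -0.86364, 1.00000)
Dv1 = (-0.09091, 4.68182, -6.63636); divide by -6.63636 → v2 = (0.01370, -0.70548, 1.00000)
Requested entry of v2: 103/-146 = -0.7055

-0.7055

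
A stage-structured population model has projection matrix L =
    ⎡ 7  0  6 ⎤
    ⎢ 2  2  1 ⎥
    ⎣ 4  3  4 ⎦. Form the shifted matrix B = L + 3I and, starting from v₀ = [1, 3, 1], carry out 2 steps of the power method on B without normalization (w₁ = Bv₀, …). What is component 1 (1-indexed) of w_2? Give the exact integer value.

280

B = L + 3I has rows (10, 0, 6); (2, 5, 1); (4, 3, 7)
w1 = Bv₀ = (10·1 + 0·3 + 6·1; 2·1 + 5·3 + 1·1; 4·1 + 3·3 + 7·1) = (16, 18, 20)
w2 = Bw1 = (10·16 + 0·18 + 6·20; 2·16 + 5·18 + 1·20; 4·16 + 3·18 + 7·20) = (280, 142, 258)
Requested component of w2: 280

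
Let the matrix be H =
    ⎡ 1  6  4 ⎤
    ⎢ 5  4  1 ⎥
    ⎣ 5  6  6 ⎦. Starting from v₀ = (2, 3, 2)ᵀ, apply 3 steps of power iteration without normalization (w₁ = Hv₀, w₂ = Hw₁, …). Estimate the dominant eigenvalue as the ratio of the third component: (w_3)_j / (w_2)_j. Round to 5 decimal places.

λ ≈ 12.32824

w1 = Hv₀ = (28, 24, 40)
w2 = Hw1 = (332, 276, 524)
w3 = Hw2 = (4084, 3288, 6460)
Ratio at component: 6460 / 524 = 12.32824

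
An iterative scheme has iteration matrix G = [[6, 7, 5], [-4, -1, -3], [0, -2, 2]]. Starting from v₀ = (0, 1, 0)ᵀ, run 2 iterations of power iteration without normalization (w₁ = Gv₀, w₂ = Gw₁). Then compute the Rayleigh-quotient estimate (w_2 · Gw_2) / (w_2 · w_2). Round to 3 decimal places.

w1 = Gv₀ = (6·0 + 7·1 + 5·0; (-4)·0 + (-1)·1 + (-3)·0; 0·0 + (-2)·1 + 2·0) = (7, -1, -2)
w2 = Gw1 = (6·7 + 7·(-1) + 5·(-2); (-4)·7 + (-1)·(-1) + (-3)·(-2); 0·7 + (-2)·(-1) + 2·(-2)) = (25, -21, -2)
Gw2 = (-7, -73, 38)
w2·Gw2 = 25·(-7) + (-21)·(-73) + (-2)·38 = 1282; w2·w2 = 25·25 + (-21)·(-21) + (-2)·(-2) = 1070
λ ≈ 1282/1070 = 1.198

λ ≈ 1.198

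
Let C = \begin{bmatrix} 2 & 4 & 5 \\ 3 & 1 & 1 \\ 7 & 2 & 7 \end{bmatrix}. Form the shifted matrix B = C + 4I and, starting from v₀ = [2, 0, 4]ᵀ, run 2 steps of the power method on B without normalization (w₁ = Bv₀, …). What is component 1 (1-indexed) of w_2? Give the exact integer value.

B = C + 4I has rows (6, 4, 5); (3, 5, 1); (7, 2, 11)
w1 = Bv₀ = (32, 10, 58)
w2 = Bw1 = (522, 204, 882)
Requested component of w2: 522

522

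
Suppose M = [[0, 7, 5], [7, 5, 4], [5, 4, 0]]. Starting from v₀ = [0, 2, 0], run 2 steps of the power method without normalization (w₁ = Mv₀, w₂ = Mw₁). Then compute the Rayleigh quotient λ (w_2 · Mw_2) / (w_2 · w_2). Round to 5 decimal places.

12.69611

w1 = Mv₀ = (0·0 + 7·2 + 5·0; 7·0 + 5·2 + 4·0; 5·0 + 4·2 + 0·0) = (14, 10, 8)
w2 = Mw1 = (0·14 + 7·10 + 5·8; 7·14 + 5·10 + 4·8; 5·14 + 4·10 + 0·8) = (110, 180, 110)
Mw2 = (1810, 2110, 1270)
w2·Mw2 = 110·1810 + 180·2110 + 110·1270 = 718600; w2·w2 = 110·110 + 180·180 + 110·110 = 56600
λ ≈ 718600/56600 = 12.69611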